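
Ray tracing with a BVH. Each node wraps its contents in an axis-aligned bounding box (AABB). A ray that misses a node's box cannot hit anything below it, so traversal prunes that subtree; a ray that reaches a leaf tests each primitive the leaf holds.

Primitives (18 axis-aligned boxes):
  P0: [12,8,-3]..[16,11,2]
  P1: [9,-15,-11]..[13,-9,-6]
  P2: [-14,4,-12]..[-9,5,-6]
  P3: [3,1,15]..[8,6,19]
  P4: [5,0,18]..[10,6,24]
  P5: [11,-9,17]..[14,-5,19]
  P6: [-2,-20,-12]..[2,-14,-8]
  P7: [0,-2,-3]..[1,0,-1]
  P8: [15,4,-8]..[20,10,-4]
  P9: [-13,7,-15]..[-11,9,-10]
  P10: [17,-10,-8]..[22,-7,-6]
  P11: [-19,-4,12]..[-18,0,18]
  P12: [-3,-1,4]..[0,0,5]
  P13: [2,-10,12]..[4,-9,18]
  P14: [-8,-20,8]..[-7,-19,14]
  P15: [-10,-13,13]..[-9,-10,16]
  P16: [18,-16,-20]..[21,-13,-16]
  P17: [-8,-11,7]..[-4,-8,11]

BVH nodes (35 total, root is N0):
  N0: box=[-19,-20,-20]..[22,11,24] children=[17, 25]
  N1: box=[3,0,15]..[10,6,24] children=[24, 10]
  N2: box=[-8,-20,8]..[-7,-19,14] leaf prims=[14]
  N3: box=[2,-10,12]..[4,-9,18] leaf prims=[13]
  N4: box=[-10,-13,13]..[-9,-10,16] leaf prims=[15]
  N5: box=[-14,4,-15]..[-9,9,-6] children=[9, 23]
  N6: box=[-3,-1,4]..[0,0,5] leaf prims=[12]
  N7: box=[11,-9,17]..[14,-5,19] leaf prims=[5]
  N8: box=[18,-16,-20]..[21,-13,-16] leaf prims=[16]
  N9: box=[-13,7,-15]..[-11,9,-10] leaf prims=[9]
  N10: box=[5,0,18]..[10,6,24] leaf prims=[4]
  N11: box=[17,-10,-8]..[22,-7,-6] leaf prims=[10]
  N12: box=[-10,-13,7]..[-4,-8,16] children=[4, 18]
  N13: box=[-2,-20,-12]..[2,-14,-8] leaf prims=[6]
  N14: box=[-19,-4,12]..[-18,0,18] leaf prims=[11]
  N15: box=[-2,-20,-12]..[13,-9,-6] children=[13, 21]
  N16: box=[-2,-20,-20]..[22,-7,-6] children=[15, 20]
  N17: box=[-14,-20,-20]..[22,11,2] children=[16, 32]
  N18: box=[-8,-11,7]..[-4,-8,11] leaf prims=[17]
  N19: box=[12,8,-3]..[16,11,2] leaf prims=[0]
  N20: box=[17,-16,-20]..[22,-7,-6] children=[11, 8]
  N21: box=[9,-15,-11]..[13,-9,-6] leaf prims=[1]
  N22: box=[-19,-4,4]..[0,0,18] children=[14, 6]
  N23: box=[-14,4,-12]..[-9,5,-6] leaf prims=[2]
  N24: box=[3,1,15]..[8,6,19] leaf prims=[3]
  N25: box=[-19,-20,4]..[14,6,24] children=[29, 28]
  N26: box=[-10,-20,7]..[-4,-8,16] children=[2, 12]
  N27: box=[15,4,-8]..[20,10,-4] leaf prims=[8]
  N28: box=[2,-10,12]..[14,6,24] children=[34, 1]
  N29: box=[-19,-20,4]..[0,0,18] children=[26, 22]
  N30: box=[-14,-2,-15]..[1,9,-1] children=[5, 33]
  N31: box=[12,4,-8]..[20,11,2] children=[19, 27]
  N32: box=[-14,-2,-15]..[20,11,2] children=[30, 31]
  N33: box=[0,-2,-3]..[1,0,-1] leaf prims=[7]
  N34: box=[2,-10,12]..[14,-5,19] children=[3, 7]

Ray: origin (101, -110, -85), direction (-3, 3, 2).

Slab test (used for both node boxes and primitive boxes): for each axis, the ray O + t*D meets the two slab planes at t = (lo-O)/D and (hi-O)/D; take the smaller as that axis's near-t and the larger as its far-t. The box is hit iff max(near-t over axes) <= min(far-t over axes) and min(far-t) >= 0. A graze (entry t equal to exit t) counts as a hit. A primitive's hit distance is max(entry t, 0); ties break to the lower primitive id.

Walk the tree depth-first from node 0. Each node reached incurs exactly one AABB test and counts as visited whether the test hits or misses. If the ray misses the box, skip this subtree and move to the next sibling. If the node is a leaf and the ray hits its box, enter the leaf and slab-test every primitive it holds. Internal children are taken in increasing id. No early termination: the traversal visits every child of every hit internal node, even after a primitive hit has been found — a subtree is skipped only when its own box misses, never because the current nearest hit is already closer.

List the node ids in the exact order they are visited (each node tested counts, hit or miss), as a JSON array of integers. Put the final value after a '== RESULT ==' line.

Trace the traversal:
N0 x:[79/3,40] y:[30,121/3] z:[65/2,109/2] -> hit [65/2,40], descend [17, 25]
  N17 x:[79/3,115/3] y:[30,121/3] z:[65/2,87/2] -> hit [65/2,115/3], descend [16, 32]
    N16 x:[79/3,103/3] y:[30,103/3] z:[65/2,79/2] -> hit [65/2,103/3], descend [15, 20]
      N15 x:[88/3,103/3] y:[30,101/3] z:[73/2,79/2] -> miss, prune
      N20 x:[79/3,28] y:[94/3,103/3] z:[65/2,79/2] -> miss, prune
    N32 x:[27,115/3] y:[36,121/3] z:[35,87/2] -> hit [36,115/3], descend [30, 31]
      N30 x:[100/3,115/3] y:[36,119/3] z:[35,42] -> hit [36,115/3], descend [5, 33]
        N5 x:[110/3,115/3] y:[38,119/3] z:[35,79/2] -> hit [38,115/3], descend [9, 23]
          N9 x:[112/3,38] y:[39,119/3] z:[35,75/2] -> miss, prune
          N23 x:[110/3,115/3] y:[38,115/3] z:[73/2,79/2] -> hit [38,115/3] leaf, test {P2@t=38}
        N33 x:[100/3,101/3] y:[36,110/3] z:[41,42] -> miss, prune
      N31 x:[27,89/3] y:[38,121/3] z:[77/2,87/2] -> miss, prune
  N25 x:[29,40] y:[30,116/3] z:[89/2,109/2] -> miss, prune

order=[0, 17, 16, 15, 20, 32, 30, 5, 9, 23, 33, 31, 25]  |boxes|=13  |leaves|=1  hit=P2

== RESULT ==
[0, 17, 16, 15, 20, 32, 30, 5, 9, 23, 33, 31, 25]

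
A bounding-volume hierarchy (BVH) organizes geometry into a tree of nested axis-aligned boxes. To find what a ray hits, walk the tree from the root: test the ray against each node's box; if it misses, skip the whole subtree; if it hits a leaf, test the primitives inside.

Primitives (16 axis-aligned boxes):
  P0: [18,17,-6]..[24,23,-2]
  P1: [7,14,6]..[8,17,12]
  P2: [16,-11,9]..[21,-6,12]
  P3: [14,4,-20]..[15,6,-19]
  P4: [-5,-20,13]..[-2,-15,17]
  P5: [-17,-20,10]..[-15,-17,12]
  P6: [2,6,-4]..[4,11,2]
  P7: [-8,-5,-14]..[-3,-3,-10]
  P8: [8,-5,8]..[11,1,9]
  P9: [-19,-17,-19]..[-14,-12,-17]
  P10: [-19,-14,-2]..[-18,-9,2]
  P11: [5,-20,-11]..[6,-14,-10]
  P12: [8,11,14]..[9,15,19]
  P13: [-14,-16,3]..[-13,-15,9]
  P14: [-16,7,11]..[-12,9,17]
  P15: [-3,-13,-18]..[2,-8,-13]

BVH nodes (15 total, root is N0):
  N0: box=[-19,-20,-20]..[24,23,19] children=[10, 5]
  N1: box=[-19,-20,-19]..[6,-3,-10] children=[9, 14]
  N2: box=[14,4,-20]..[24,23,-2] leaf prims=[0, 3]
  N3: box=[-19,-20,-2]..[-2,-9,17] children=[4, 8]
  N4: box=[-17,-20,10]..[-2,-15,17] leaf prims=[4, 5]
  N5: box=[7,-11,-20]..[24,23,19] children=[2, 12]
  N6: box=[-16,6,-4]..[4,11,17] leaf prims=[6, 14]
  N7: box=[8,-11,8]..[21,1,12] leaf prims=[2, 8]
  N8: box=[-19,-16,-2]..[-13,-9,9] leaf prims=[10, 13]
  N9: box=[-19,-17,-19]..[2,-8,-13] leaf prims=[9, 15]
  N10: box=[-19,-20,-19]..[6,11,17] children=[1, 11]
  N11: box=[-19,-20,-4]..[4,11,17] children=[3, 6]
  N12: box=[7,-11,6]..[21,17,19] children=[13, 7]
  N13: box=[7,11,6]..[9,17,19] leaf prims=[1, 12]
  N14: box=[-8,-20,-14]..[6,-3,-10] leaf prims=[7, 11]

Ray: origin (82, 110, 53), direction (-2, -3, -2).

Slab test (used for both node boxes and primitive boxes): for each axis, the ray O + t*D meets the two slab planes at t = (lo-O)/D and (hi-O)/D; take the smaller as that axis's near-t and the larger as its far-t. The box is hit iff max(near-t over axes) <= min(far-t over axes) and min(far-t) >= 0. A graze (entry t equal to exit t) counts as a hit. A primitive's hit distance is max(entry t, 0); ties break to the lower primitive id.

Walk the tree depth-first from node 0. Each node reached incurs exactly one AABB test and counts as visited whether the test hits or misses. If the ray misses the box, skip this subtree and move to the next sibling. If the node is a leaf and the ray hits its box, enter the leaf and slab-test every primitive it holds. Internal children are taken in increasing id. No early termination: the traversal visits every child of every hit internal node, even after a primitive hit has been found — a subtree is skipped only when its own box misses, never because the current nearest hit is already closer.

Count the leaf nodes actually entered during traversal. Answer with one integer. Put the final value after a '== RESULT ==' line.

Traverse from the root:
N0 x:[29,101/2] y:[29,130/3] z:[17,73/2] -> hit [29,73/2], descend [5, 10]
  N5 x:[29,75/2] y:[29,121/3] z:[17,73/2] -> hit [29,73/2], descend [2, 12]
    N2 x:[29,34] y:[29,106/3] z:[55/2,73/2] -> hit [29,34] leaf, test {P0@t=29, P3(miss)}
    N12 x:[61/2,75/2] y:[31,121/3] z:[17,47/2] -> miss, prune
  N10 x:[38,101/2] y:[33,130/3] z:[18,36] -> miss, prune

Summary -> nodes [0, 5, 2, 12, 10]; box-tests=5; leaf-entries=1; first=P0

== RESULT ==
1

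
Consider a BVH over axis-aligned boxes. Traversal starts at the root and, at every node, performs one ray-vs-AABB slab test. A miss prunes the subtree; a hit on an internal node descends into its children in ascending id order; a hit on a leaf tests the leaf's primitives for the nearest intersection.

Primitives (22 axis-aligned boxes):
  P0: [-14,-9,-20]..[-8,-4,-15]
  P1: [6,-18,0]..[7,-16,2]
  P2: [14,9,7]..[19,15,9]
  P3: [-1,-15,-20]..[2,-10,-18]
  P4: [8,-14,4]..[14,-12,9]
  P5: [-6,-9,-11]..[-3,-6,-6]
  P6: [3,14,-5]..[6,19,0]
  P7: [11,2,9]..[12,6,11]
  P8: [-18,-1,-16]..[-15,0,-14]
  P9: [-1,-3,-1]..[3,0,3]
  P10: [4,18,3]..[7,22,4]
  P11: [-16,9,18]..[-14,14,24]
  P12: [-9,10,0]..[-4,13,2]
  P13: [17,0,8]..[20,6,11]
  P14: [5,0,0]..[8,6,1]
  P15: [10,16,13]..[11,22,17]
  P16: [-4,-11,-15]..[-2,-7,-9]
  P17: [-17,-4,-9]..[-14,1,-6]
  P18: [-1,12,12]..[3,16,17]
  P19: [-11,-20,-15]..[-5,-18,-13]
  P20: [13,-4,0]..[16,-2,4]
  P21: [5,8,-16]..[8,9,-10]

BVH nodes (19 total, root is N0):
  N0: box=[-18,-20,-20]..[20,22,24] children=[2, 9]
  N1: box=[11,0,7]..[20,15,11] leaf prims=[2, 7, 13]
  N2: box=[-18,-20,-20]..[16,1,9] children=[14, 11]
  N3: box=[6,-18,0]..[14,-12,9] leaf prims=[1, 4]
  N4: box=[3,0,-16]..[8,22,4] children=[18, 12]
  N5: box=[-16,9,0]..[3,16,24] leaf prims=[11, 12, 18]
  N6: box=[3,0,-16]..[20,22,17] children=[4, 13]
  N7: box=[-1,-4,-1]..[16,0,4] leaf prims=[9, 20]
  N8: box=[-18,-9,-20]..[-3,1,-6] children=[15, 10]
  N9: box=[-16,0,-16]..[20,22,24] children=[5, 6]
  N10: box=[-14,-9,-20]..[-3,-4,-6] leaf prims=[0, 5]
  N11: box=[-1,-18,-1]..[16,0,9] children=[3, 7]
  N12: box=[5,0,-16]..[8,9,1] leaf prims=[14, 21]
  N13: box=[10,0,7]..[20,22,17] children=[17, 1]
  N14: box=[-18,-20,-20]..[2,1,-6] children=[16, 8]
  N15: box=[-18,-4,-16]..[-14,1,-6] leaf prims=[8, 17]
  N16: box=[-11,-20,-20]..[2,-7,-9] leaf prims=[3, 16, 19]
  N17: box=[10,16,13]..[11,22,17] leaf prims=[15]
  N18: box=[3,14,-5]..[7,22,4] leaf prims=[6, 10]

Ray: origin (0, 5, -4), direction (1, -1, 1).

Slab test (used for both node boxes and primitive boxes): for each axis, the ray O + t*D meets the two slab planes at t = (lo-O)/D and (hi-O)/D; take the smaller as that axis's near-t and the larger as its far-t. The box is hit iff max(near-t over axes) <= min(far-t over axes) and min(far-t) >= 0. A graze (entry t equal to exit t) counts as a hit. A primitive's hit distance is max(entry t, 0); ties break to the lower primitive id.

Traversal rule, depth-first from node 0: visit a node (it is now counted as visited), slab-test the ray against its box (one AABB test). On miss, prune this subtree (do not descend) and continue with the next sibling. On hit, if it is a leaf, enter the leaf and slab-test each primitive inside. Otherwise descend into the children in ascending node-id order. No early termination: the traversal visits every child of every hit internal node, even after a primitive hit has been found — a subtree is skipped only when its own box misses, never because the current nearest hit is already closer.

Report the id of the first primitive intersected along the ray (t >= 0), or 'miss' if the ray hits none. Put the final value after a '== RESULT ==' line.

Traverse from the root:
N0 x:[-18,20] y:[-17,25] z:[-16,28] -> hit [-16,20], descend [2, 9]
  N2 x:[-18,16] y:[4,25] z:[-16,13] -> hit [4,13], descend [11, 14]
    N11 x:[-1,16] y:[5,23] z:[3,13] -> hit [5,13], descend [3, 7]
      N3 x:[6,14] y:[17,23] z:[4,13] -> miss, prune
      N7 x:[-1,16] y:[5,9] z:[3,8] -> hit [5,8] leaf, test {P9(miss), P20(miss)}
    N14 x:[-18,2] y:[4,25] z:[-16,-2] -> miss, prune
  N9 x:[-16,20] y:[-17,5] z:[-12,28] -> hit [-12,5], descend [5, 6]
    N5 x:[-16,3] y:[-11,-4] z:[4,28] -> miss, prune
    N6 x:[3,20] y:[-17,5] z:[-12,21] -> hit [3,5], descend [4, 13]
      N4 x:[3,8] y:[-17,5] z:[-12,8] -> hit [3,5], descend [12, 18]
        N12 x:[5,8] y:[-4,5] z:[-12,5] -> hit [5,5] leaf, test {P14@t=5, P21(miss)}
        N18 x:[3,7] y:[-17,-9] z:[-1,8] -> miss, prune
      N13 x:[10,20] y:[-17,5] z:[11,21] -> miss, prune

order=[0, 2, 11, 3, 7, 14, 9, 5, 6, 4, 12, 18, 13]  |boxes|=13  |leaves|=2  hit=P14

== RESULT ==
14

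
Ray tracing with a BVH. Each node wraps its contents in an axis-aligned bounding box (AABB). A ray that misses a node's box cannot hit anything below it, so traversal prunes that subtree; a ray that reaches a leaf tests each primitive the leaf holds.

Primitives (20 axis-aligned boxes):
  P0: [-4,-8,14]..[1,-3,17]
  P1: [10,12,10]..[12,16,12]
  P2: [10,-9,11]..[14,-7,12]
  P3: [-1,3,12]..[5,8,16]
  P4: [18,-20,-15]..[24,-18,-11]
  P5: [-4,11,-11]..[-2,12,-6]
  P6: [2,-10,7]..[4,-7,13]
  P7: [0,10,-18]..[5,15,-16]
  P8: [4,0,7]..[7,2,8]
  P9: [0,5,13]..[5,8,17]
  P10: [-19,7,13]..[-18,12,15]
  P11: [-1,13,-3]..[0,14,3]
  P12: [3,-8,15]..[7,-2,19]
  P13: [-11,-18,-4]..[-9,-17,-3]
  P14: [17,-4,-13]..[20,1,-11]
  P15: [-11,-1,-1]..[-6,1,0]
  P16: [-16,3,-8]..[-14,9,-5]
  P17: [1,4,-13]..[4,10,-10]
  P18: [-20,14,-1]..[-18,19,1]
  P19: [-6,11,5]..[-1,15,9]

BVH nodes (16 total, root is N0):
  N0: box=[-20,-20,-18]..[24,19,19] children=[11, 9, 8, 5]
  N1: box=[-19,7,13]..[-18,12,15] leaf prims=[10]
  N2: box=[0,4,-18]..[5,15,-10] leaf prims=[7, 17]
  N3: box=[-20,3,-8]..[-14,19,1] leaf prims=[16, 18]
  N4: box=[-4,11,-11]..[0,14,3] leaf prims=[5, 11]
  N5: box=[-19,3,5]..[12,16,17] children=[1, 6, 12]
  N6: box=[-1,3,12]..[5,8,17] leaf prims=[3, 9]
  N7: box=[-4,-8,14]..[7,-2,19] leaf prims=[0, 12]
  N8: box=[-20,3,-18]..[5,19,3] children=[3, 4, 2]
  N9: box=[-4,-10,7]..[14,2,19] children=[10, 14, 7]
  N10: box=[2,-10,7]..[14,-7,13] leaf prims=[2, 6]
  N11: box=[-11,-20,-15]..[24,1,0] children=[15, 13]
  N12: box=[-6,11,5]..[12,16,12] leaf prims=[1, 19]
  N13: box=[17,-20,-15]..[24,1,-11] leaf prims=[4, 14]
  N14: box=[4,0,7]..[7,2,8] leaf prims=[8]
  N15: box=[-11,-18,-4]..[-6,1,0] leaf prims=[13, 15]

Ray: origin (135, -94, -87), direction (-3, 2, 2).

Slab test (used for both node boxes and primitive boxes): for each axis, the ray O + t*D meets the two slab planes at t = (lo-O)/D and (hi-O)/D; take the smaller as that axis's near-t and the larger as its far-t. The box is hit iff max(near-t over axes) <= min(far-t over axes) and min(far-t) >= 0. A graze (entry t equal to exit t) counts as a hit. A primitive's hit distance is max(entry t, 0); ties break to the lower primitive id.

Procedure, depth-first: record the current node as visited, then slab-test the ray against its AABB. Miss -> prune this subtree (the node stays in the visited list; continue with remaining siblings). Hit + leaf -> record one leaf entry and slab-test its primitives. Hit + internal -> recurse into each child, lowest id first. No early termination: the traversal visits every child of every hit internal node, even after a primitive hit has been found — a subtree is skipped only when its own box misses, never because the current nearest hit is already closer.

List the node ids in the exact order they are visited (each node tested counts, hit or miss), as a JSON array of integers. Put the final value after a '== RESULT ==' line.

Walk:
N0 x:[37,155/3] y:[37,113/2] z:[69/2,53] -> hit [37,155/3], descend [5, 8, 9, 11]
  N5 x:[41,154/3] y:[97/2,55] z:[46,52] -> hit [97/2,154/3], descend [1, 6, 12]
    N1 x:[51,154/3] y:[101/2,53] z:[50,51] -> hit [51,51] leaf, test {P10@t=51}
    N6 x:[130/3,136/3] y:[97/2,51] z:[99/2,52] -> miss, prune
    N12 x:[41,47] y:[105/2,55] z:[46,99/2] -> miss, prune
  N8 x:[130/3,155/3] y:[97/2,113/2] z:[69/2,45] -> miss, prune
  N9 x:[121/3,139/3] y:[42,48] z:[47,53] -> miss, prune
  N11 x:[37,146/3] y:[37,95/2] z:[36,87/2] -> hit [37,87/2], descend [13, 15]
    N13 x:[37,118/3] y:[37,95/2] z:[36,38] -> hit [37,38] leaf, test {P4@t=37, P14(miss)}
    N15 x:[47,146/3] y:[38,95/2] z:[83/2,87/2] -> miss, prune

order=[0, 5, 1, 6, 12, 8, 9, 11, 13, 15]  |boxes|=10  |leaves|=2  hit=P4

== RESULT ==
[0, 5, 1, 6, 12, 8, 9, 11, 13, 15]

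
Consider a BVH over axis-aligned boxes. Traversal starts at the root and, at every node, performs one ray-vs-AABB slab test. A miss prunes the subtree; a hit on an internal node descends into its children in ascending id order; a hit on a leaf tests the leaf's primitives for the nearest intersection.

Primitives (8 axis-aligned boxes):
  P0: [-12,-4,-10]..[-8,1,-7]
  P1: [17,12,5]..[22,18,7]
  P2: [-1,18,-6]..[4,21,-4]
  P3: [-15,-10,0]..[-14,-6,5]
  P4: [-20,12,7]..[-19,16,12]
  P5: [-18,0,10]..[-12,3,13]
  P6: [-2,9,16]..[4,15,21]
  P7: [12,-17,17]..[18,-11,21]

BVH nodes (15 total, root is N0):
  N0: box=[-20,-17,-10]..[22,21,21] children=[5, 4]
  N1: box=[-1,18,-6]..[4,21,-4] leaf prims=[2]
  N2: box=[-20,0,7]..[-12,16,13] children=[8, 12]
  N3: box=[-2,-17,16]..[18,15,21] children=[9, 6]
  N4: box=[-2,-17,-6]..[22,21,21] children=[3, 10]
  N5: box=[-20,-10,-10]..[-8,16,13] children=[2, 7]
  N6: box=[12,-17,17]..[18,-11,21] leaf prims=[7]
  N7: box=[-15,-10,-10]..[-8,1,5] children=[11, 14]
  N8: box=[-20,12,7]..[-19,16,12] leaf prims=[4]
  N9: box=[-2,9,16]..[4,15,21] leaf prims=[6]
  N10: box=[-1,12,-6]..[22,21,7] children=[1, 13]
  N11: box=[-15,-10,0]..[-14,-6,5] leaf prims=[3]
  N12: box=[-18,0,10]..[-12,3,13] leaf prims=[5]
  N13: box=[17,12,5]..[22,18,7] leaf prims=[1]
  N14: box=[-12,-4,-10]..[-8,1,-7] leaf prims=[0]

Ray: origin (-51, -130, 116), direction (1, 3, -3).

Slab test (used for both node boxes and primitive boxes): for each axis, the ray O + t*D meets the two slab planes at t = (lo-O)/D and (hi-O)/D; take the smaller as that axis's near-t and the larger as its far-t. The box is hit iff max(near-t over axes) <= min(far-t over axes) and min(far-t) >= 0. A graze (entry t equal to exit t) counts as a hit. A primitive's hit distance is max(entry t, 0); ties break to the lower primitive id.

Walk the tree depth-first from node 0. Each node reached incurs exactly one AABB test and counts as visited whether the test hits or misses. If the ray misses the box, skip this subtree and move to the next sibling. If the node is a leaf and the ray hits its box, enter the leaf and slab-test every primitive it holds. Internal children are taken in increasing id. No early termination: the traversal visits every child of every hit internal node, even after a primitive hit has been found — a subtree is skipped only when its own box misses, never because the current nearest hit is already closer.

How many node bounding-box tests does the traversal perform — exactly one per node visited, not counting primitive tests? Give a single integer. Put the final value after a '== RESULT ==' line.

Walk:
N0 x:[31,73] y:[113/3,151/3] z:[95/3,42] -> hit [113/3,42], descend [4, 5]
  N4 x:[49,73] y:[113/3,151/3] z:[95/3,122/3] -> miss, prune
  N5 x:[31,43] y:[40,146/3] z:[103/3,42] -> hit [40,42], descend [2, 7]
    N2 x:[31,39] y:[130/3,146/3] z:[103/3,109/3] -> miss, prune
    N7 x:[36,43] y:[40,131/3] z:[37,42] -> hit [40,42], descend [11, 14]
      N11 x:[36,37] y:[40,124/3] z:[37,116/3] -> miss, prune
      N14 x:[39,43] y:[42,131/3] z:[41,42] -> hit [42,42] leaf, test {P0@t=42}

7 AABB tests over nodes [0, 4, 5, 2, 7, 11, 14]; 1 leaf entered; closest P0.

== RESULT ==
7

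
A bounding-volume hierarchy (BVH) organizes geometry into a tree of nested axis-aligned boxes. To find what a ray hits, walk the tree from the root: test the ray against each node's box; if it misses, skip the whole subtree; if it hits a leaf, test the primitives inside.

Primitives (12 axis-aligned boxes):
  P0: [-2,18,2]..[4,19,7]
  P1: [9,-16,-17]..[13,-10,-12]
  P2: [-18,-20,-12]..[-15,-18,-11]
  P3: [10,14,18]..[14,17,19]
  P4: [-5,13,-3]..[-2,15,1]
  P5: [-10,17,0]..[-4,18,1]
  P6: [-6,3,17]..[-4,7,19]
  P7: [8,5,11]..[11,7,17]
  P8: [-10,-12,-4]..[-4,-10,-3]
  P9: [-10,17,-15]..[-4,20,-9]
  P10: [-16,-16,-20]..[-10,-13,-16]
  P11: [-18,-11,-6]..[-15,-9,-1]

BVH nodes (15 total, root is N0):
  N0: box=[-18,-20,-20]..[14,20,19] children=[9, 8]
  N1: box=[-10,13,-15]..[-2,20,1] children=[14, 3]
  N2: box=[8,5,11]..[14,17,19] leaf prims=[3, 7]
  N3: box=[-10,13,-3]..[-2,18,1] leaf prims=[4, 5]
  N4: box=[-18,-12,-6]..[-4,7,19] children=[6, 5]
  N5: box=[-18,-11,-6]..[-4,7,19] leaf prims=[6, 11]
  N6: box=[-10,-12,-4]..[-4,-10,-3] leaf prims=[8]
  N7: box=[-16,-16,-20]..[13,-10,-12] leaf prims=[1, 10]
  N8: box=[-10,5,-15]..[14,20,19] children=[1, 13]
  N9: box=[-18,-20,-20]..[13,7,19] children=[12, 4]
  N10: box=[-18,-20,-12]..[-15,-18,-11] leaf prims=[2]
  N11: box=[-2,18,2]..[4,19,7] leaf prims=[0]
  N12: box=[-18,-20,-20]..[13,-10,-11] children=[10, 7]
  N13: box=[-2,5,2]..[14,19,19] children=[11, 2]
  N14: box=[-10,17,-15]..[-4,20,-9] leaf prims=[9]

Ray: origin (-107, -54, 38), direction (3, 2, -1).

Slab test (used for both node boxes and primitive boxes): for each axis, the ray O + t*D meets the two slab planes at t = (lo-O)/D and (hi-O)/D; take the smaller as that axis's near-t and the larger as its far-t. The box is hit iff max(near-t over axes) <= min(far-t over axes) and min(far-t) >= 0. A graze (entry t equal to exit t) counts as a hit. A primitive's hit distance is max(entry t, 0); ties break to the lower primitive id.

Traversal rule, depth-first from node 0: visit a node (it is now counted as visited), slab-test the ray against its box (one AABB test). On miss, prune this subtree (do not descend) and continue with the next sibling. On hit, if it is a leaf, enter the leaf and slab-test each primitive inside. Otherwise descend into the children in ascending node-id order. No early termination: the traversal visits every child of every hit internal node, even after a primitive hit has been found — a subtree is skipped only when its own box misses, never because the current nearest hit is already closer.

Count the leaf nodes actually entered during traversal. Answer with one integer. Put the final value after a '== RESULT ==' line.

Trace the traversal:
N0 x:[89/3,121/3] y:[17,37] z:[19,58] -> hit [89/3,37], descend [8, 9]
  N8 x:[97/3,121/3] y:[59/2,37] z:[19,53] -> hit [97/3,37], descend [1, 13]
    N1 x:[97/3,35] y:[67/2,37] z:[37,53] -> miss, prune
    N13 x:[35,121/3] y:[59/2,73/2] z:[19,36] -> hit [35,36], descend [2, 11]
      N2 x:[115/3,121/3] y:[59/2,71/2] z:[19,27] -> miss, prune
      N11 x:[35,37] y:[36,73/2] z:[31,36] -> hit [36,36] leaf, test {P0@t=36}
  N9 x:[89/3,40] y:[17,61/2] z:[19,58] -> hit [89/3,61/2], descend [4, 12]
    N4 x:[89/3,103/3] y:[21,61/2] z:[19,44] -> hit [89/3,61/2], descend [5, 6]
      N5 x:[89/3,103/3] y:[43/2,61/2] z:[19,44] -> hit [89/3,61/2] leaf, test {P6(miss), P11(miss)}
      N6 x:[97/3,103/3] y:[21,22] z:[41,42] -> miss, prune
    N12 x:[89/3,40] y:[17,22] z:[49,58] -> miss, prune

Summary -> nodes [0, 8, 1, 13, 2, 11, 9, 4, 5, 6, 12]; box-tests=11; leaf-entries=2; first=P0

== RESULT ==
2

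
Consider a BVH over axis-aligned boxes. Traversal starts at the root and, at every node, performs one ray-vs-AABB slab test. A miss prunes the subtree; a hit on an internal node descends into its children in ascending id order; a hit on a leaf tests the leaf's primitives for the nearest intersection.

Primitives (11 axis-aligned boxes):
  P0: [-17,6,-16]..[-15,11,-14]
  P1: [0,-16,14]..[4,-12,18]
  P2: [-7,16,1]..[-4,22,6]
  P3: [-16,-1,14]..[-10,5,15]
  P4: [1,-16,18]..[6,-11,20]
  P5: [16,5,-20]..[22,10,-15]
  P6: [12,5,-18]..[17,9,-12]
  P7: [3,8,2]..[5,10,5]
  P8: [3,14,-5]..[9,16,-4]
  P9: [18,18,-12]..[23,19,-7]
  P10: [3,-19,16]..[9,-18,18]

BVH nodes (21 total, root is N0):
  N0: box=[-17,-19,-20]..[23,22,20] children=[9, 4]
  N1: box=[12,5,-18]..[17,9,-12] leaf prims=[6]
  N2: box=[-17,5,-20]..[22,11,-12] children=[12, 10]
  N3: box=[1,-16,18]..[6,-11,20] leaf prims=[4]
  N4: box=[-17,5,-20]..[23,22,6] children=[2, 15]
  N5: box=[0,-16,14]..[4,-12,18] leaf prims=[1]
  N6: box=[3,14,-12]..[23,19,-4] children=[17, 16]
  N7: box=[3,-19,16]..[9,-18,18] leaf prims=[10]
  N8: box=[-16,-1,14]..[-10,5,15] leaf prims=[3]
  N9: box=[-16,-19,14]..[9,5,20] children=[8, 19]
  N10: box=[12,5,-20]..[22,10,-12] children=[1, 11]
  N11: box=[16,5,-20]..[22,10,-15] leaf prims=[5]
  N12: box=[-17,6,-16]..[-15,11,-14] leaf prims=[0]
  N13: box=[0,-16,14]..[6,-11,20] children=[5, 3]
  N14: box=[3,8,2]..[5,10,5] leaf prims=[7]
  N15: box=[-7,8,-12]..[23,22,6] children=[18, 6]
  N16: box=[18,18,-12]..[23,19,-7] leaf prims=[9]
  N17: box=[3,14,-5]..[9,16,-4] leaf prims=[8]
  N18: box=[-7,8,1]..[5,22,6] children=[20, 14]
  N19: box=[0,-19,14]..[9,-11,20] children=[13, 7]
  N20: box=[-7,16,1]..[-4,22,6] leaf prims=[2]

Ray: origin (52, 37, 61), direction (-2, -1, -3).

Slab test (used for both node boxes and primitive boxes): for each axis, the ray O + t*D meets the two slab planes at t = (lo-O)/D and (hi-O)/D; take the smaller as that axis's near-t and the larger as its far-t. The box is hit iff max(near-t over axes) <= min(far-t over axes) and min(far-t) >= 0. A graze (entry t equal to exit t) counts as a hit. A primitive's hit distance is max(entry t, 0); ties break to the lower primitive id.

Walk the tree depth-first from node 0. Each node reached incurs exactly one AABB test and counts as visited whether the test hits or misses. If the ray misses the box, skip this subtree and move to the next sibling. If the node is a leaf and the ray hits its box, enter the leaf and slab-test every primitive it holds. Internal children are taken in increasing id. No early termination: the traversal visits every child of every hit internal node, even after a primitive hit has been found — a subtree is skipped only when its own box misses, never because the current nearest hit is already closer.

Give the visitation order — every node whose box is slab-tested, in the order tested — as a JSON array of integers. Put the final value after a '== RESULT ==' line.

Walk:
N0 x:[29/2,69/2] y:[15,56] z:[41/3,27] -> hit [15,27], descend [4, 9]
  N4 x:[29/2,69/2] y:[15,32] z:[55/3,27] -> hit [55/3,27], descend [2, 15]
    N2 x:[15,69/2] y:[26,32] z:[73/3,27] -> hit [26,27], descend [10, 12]
      N10 x:[15,20] y:[27,32] z:[73/3,27] -> miss, prune
      N12 x:[67/2,69/2] y:[26,31] z:[25,77/3] -> miss, prune
    N15 x:[29/2,59/2] y:[15,29] z:[55/3,73/3] -> hit [55/3,73/3], descend [6, 18]
      N6 x:[29/2,49/2] y:[18,23] z:[65/3,73/3] -> hit [65/3,23], descend [16, 17]
        N16 x:[29/2,17] y:[18,19] z:[68/3,73/3] -> miss, prune
        N17 x:[43/2,49/2] y:[21,23] z:[65/3,22] -> hit [65/3,22] leaf, test {P8@t=65/3}
      N18 x:[47/2,59/2] y:[15,29] z:[55/3,20] -> miss, prune
  N9 x:[43/2,34] y:[32,56] z:[41/3,47/3] -> miss, prune

11 AABB tests over nodes [0, 4, 2, 10, 12, 15, 6, 16, 17, 18, 9]; 1 leaf entered; closest P8.

== RESULT ==
[0, 4, 2, 10, 12, 15, 6, 16, 17, 18, 9]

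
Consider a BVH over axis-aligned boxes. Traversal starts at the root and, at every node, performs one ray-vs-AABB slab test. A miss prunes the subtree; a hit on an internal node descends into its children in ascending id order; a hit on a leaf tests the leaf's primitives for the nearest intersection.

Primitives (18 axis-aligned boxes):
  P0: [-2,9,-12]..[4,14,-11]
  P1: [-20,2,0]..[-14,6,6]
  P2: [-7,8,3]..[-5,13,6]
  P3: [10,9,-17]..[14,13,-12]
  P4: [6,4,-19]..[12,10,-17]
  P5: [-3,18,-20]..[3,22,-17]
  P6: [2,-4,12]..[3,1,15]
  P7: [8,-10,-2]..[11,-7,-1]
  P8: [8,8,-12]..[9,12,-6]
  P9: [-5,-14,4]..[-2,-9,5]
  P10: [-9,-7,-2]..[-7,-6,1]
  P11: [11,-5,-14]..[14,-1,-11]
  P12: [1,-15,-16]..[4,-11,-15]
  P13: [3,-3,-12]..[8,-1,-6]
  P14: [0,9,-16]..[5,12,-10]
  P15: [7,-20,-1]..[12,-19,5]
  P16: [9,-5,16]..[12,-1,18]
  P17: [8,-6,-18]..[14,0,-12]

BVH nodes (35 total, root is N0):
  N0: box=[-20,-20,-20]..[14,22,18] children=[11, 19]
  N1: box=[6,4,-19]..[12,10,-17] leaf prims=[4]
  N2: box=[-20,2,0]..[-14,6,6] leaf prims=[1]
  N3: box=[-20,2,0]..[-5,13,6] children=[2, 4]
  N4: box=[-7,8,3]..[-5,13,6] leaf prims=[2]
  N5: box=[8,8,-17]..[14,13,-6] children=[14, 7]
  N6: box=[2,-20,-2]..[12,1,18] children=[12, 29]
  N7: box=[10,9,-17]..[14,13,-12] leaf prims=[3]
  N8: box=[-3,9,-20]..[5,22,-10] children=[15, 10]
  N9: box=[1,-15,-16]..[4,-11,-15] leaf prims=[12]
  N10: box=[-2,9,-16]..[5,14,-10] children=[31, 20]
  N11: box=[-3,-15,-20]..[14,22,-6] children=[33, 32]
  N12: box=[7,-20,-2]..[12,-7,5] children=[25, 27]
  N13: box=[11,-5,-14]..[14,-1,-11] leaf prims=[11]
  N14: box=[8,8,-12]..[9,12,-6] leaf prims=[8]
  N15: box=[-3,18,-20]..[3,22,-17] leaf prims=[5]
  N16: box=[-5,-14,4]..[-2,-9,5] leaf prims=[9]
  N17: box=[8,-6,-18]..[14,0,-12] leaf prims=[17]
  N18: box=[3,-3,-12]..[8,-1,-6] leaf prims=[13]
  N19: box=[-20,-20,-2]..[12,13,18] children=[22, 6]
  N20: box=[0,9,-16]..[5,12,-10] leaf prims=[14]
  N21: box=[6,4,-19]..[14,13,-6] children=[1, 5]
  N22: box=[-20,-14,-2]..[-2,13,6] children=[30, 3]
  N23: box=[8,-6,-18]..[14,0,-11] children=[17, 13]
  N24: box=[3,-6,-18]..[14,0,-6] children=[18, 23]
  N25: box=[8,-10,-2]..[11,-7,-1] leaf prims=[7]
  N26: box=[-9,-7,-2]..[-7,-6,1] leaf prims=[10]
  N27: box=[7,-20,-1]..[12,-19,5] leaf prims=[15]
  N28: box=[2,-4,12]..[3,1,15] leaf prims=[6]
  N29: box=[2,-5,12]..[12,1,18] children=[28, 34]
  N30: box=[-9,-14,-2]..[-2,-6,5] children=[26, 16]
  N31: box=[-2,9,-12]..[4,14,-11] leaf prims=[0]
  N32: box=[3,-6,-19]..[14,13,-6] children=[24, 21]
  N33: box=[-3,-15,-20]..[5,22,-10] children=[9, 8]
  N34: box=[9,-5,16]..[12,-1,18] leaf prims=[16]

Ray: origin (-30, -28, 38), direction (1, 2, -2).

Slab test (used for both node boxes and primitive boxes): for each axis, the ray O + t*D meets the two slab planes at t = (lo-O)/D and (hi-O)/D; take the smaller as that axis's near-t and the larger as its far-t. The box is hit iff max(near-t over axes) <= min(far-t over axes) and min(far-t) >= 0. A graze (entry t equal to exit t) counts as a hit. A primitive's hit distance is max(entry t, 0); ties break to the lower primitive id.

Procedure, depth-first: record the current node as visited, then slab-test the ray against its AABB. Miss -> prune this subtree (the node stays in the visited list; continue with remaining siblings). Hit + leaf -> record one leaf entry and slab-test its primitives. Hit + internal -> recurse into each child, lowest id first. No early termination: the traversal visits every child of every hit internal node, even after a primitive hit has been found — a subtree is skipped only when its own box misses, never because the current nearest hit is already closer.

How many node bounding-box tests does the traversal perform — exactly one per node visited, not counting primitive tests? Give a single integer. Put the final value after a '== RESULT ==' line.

Walk:
N0 x:[10,44] y:[4,25] z:[10,29] -> hit [10,25], descend [11, 19]
  N11 x:[27,44] y:[13/2,25] z:[22,29] -> miss, prune
  N19 x:[10,42] y:[4,41/2] z:[10,20] -> hit [10,20], descend [6, 22]
    N6 x:[32,42] y:[4,29/2] z:[10,20] -> miss, prune
    N22 x:[10,28] y:[7,41/2] z:[16,20] -> hit [16,20], descend [3, 30]
      N3 x:[10,25] y:[15,41/2] z:[16,19] -> hit [16,19], descend [2, 4]
        N2 x:[10,16] y:[15,17] z:[16,19] -> hit [16,16] leaf, test {P1@t=16}
        N4 x:[23,25] y:[18,41/2] z:[16,35/2] -> miss, prune
      N30 x:[21,28] y:[7,11] z:[33/2,20] -> miss, prune

9 AABB tests over nodes [0, 11, 19, 6, 22, 3, 2, 4, 30]; 1 leaf entered; closest P1.

== RESULT ==
9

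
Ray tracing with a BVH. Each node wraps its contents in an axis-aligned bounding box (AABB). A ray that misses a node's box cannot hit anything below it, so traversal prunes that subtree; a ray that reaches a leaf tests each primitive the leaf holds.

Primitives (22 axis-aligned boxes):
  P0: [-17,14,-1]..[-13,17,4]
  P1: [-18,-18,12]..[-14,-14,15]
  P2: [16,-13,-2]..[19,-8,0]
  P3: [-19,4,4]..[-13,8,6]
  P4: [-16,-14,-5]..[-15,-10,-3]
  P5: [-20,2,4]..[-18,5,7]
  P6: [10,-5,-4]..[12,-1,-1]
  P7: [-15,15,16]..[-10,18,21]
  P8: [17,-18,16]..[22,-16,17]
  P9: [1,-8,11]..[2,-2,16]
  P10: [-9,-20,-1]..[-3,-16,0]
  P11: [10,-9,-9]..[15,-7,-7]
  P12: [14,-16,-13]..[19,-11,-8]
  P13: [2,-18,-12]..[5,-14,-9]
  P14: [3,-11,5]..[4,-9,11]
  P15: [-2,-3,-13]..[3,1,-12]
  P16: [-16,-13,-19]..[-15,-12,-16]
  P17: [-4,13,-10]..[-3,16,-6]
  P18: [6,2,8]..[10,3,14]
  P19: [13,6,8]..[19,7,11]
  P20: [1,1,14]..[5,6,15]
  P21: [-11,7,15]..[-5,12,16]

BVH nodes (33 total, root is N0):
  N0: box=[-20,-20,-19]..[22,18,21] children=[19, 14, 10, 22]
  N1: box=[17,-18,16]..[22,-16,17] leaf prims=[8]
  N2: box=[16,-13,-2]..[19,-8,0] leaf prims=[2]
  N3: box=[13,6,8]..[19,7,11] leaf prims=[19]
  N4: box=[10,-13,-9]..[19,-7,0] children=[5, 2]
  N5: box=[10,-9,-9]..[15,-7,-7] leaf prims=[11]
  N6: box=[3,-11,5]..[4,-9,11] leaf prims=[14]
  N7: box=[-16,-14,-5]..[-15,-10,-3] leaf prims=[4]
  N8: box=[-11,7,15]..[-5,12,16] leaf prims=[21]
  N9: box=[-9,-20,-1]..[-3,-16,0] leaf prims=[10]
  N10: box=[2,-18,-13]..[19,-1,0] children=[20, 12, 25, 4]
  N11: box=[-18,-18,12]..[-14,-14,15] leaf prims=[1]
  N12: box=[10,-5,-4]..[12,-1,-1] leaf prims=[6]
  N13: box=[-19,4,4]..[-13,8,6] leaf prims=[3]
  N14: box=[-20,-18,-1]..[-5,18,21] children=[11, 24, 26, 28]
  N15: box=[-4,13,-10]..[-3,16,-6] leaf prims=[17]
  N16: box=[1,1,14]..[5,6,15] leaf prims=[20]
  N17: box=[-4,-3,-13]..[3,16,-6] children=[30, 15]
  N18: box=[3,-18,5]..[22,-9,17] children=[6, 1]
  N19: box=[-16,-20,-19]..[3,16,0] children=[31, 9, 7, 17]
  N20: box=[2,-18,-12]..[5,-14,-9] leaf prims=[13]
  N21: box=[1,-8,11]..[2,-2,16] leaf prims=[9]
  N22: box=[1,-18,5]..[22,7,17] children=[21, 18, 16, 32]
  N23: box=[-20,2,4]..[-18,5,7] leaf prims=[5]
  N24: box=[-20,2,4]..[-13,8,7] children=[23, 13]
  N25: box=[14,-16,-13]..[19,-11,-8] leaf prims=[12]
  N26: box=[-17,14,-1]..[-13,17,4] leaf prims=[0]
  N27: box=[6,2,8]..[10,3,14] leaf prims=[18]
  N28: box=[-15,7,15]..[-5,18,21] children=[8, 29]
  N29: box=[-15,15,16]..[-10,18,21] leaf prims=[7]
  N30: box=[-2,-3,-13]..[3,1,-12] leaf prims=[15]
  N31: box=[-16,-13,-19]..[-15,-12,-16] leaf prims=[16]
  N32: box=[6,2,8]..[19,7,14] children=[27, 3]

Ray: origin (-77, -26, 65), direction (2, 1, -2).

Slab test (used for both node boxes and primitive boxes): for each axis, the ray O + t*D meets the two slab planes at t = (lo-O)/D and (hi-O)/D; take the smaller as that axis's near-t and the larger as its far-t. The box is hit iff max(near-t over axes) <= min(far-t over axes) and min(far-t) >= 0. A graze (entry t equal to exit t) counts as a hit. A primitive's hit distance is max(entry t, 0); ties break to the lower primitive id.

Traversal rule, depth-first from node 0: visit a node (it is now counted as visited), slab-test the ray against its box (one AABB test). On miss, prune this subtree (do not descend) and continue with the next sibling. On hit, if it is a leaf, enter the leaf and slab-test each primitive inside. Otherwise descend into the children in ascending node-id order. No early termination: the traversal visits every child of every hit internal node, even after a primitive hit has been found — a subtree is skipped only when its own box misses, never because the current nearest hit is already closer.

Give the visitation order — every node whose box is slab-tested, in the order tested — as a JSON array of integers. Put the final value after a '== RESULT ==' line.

Traverse from the root:
N0 x:[57/2,99/2] y:[6,44] z:[22,42] -> hit [57/2,42], descend [10, 14, 19, 22]
  N10 x:[79/2,48] y:[8,25] z:[65/2,39] -> miss, prune
  N14 x:[57/2,36] y:[8,44] z:[22,33] -> hit [57/2,33], descend [11, 24, 26, 28]
    N11 x:[59/2,63/2] y:[8,12] z:[25,53/2] -> miss, prune
    N24 x:[57/2,32] y:[28,34] z:[29,61/2] -> hit [29,61/2], descend [13, 23]
      N13 x:[29,32] y:[30,34] z:[59/2,61/2] -> hit [30,61/2] leaf, test {P3@t=30}
      N23 x:[57/2,59/2] y:[28,31] z:[29,61/2] -> hit [29,59/2] leaf, test {P5@t=29}
    N26 x:[30,32] y:[40,43] z:[61/2,33] -> miss, prune
    N28 x:[31,36] y:[33,44] z:[22,25] -> miss, prune
  N19 x:[61/2,40] y:[6,42] z:[65/2,42] -> hit [65/2,40], descend [7, 9, 17, 31]
    N7 x:[61/2,31] y:[12,16] z:[34,35] -> miss, prune
    N9 x:[34,37] y:[6,10] z:[65/2,33] -> miss, prune
    N17 x:[73/2,40] y:[23,42] z:[71/2,39] -> hit [73/2,39], descend [15, 30]
      N15 x:[73/2,37] y:[39,42] z:[71/2,75/2] -> miss, prune
      N30 x:[75/2,40] y:[23,27] z:[77/2,39] -> miss, prune
    N31 x:[61/2,31] y:[13,14] z:[81/2,42] -> miss, prune
  N22 x:[39,99/2] y:[8,33] z:[24,30] -> miss, prune

order=[0, 10, 14, 11, 24, 13, 23, 26, 28, 19, 7, 9, 17, 15, 30, 31, 22]  |boxes|=17  |leaves|=2  hit=P5

== RESULT ==
[0, 10, 14, 11, 24, 13, 23, 26, 28, 19, 7, 9, 17, 15, 30, 31, 22]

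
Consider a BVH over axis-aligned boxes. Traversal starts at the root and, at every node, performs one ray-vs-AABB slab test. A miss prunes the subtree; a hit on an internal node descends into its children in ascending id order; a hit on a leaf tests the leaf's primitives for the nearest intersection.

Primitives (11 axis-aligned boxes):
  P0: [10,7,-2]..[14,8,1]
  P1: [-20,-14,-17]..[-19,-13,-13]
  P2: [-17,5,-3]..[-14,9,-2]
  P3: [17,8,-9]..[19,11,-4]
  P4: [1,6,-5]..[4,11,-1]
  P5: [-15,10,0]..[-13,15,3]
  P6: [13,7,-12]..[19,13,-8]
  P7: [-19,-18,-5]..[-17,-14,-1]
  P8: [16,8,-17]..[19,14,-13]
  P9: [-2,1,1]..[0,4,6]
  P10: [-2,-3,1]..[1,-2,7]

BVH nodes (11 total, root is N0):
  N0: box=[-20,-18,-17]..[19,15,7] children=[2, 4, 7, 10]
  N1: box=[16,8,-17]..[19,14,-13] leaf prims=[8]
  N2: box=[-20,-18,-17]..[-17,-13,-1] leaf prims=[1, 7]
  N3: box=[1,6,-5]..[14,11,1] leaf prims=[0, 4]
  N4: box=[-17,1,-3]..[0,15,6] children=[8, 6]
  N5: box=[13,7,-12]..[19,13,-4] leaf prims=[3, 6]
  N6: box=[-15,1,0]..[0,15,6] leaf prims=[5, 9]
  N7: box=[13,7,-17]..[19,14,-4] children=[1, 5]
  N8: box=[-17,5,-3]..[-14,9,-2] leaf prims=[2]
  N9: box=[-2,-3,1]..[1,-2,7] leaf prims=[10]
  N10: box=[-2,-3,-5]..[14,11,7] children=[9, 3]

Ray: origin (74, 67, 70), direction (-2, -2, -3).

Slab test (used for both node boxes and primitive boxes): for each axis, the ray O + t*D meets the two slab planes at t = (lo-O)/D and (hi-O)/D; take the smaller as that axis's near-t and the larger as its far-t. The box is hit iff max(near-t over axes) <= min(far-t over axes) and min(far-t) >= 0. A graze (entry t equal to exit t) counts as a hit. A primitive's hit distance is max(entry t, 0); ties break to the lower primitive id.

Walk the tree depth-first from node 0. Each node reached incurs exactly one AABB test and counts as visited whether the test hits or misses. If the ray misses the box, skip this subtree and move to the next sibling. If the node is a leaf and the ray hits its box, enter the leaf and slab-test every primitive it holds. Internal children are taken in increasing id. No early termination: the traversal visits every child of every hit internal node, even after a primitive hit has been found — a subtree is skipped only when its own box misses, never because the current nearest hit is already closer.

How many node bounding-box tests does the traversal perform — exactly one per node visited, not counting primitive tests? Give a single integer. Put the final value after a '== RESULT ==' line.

Trace the traversal:
N0 x:[55/2,47] y:[26,85/2] z:[21,29] -> hit [55/2,29], descend [2, 4, 7, 10]
  N2 x:[91/2,47] y:[40,85/2] z:[71/3,29] -> miss, prune
  N4 x:[37,91/2] y:[26,33] z:[64/3,73/3] -> miss, prune
  N7 x:[55/2,61/2] y:[53/2,30] z:[74/3,29] -> hit [55/2,29], descend [1, 5]
    N1 x:[55/2,29] y:[53/2,59/2] z:[83/3,29] -> hit [83/3,29] leaf, test {P8@t=83/3}
    N5 x:[55/2,61/2] y:[27,30] z:[74/3,82/3] -> miss, prune
  N10 x:[30,38] y:[28,35] z:[21,25] -> miss, prune

Summary -> nodes [0, 2, 4, 7, 1, 5, 10]; box-tests=7; leaf-entries=1; first=P8

== RESULT ==
7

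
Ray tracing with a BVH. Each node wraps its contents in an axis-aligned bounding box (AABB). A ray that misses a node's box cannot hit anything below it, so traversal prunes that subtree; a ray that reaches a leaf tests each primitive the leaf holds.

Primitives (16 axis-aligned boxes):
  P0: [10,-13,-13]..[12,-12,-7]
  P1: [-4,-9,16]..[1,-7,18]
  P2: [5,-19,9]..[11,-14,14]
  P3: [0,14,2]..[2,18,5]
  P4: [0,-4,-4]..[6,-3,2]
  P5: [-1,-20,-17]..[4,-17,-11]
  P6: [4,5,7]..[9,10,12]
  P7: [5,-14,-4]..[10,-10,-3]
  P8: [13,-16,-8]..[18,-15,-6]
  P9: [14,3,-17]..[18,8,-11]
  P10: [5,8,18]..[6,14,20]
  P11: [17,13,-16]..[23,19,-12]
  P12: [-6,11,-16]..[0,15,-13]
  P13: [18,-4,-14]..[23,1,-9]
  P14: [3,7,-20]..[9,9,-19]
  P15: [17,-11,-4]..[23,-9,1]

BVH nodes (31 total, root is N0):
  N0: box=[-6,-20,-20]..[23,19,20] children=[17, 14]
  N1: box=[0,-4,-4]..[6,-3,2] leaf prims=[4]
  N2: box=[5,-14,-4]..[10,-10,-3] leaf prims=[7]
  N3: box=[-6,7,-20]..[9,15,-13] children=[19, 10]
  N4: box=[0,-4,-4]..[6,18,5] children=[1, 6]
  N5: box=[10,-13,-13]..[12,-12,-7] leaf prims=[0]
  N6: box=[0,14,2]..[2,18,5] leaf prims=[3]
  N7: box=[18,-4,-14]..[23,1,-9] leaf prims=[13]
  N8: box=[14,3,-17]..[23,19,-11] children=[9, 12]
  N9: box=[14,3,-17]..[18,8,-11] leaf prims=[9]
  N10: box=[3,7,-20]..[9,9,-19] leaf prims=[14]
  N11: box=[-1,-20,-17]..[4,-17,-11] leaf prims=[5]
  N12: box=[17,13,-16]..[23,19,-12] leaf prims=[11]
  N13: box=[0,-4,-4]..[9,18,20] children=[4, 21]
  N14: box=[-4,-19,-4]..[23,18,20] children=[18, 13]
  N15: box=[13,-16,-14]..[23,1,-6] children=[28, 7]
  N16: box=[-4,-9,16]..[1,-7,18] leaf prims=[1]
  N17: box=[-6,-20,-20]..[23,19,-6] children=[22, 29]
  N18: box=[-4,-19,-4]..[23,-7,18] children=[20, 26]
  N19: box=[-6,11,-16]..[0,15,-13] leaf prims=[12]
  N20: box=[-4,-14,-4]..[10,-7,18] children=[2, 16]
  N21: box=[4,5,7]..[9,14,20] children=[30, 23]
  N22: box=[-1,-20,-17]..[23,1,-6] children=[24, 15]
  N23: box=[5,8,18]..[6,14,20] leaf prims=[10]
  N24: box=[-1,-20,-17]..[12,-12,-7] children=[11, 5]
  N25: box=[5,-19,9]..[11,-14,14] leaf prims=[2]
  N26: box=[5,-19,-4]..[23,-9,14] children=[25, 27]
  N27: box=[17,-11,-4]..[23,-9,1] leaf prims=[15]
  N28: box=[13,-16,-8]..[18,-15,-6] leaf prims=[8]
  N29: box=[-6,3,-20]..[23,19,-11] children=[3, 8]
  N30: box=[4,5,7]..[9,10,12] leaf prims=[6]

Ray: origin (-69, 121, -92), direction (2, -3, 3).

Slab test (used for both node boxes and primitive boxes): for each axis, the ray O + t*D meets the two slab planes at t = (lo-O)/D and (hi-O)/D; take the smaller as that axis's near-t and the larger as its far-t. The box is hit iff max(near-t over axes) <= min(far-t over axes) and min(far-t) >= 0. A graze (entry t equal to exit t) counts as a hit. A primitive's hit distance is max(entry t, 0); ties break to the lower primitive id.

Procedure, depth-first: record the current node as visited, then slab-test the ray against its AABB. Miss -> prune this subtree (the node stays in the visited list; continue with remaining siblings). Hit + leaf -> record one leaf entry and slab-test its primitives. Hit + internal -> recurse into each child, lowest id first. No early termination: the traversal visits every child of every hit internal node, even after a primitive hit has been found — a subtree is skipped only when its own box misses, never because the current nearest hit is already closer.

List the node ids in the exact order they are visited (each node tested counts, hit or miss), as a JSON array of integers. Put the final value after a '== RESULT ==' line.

Walk:
N0 x:[63/2,46] y:[34,47] z:[24,112/3] -> hit [34,112/3], descend [14, 17]
  N14 x:[65/2,46] y:[103/3,140/3] z:[88/3,112/3] -> hit [103/3,112/3], descend [13, 18]
    N13 x:[69/2,39] y:[103/3,125/3] z:[88/3,112/3] -> hit [69/2,112/3], descend [4, 21]
      N4 x:[69/2,75/2] y:[103/3,125/3] z:[88/3,97/3] -> miss, prune
      N21 x:[73/2,39] y:[107/3,116/3] z:[33,112/3] -> hit [73/2,112/3], descend [23, 30]
        N23 x:[37,75/2] y:[107/3,113/3] z:[110/3,112/3] -> hit [37,112/3] leaf, test {P10@t=37}
        N30 x:[73/2,39] y:[37,116/3] z:[33,104/3] -> miss, prune
    N18 x:[65/2,46] y:[128/3,140/3] z:[88/3,110/3] -> miss, prune
  N17 x:[63/2,46] y:[34,47] z:[24,86/3] -> miss, prune

Summary -> nodes [0, 14, 13, 4, 21, 23, 30, 18, 17]; box-tests=9; leaf-entries=1; first=P10

== RESULT ==
[0, 14, 13, 4, 21, 23, 30, 18, 17]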